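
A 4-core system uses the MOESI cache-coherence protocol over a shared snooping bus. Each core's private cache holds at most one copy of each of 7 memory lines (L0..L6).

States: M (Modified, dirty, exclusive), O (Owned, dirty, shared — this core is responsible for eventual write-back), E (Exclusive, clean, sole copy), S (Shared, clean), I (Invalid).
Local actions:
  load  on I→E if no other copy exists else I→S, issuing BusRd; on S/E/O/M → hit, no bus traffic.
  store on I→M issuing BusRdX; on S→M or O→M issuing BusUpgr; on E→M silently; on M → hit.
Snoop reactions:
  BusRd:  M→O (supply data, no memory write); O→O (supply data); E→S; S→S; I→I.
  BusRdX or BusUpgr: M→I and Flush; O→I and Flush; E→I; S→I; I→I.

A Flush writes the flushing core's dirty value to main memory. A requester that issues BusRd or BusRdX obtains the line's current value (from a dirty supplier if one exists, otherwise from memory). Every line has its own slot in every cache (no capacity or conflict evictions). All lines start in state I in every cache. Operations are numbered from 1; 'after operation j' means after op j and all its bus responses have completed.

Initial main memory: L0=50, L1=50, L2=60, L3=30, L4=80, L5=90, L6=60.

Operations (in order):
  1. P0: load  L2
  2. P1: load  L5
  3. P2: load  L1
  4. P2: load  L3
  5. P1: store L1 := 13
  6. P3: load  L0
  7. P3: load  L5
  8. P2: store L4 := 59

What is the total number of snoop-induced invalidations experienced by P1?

invalidations = 0

1. P0: load  L2  bus=[BusRd]  L2: P0=E P1=I P2=I P3=I  mem[L2]=60
2. P1: load  L5  bus=[BusRd]  L5: P0=I P1=E P2=I P3=I  mem[L5]=90
3. P2: load  L1  bus=[BusRd]  L1: P0=I P1=I P2=E P3=I  mem[L1]=50
4. P2: load  L3  bus=[BusRd]  L3: P0=I P1=I P2=E P3=I  mem[L3]=30
5. P1: store L1 := 13  bus=[BusRdX]  L1: P0=I P1=M P2=I P3=I  mem[L1]=50
6. P3: load  L0  bus=[BusRd]  L0: P0=I P1=I P2=I P3=E  mem[L0]=50
7. P3: load  L5  bus=[BusRd]  L5: P0=I P1=S P2=I P3=S  mem[L5]=90
8. P2: store L4 := 59  bus=[BusRdX]  L4: P0=I P1=I P2=M P3=I  mem[L4]=80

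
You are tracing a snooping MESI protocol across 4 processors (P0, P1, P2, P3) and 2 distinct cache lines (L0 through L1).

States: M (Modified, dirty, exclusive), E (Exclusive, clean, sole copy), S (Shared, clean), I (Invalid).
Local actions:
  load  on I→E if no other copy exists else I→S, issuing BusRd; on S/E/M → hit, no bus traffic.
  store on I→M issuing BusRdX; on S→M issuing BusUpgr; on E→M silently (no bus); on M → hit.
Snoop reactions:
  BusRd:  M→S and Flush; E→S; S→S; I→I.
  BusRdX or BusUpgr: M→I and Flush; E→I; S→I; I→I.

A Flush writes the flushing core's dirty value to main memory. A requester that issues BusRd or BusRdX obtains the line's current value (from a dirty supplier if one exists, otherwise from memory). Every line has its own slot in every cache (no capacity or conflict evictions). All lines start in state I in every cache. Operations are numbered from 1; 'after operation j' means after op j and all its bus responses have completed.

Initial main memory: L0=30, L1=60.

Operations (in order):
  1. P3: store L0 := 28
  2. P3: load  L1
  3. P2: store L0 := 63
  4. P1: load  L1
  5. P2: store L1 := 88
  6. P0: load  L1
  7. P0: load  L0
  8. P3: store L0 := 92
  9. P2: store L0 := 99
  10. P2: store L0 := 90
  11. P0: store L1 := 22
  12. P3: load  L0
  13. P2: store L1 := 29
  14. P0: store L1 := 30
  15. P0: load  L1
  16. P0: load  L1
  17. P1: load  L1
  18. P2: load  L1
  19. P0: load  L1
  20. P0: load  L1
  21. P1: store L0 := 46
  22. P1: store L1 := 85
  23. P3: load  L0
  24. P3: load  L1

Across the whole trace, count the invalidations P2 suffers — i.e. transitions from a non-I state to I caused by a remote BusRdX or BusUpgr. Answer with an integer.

[1] P3: store L0 := 28 | P0:I, P1:I, P2:I, P3:M(28) | bus: BusRdX
[2] P3: load  L1 | P0:I, P1:I, P2:I, P3:E(60) | bus: BusRd
[3] P2: store L0 := 63 | P0:I, P1:I, P2:M(63), P3:I | bus: BusRdX,Flush
[4] P1: load  L1 | P0:I, P1:S(60), P2:I, P3:S(60) | bus: BusRd
[5] P2: store L1 := 88 | P0:I, P1:I, P2:M(88), P3:I | bus: BusRdX
[6] P0: load  L1 | P0:S(88), P1:I, P2:S(88), P3:I | bus: BusRd,Flush
[7] P0: load  L0 | P0:S(63), P1:I, P2:S(63), P3:I | bus: BusRd,Flush
[8] P3: store L0 := 92 | P0:I, P1:I, P2:I, P3:M(92) | bus: BusRdX
[9] P2: store L0 := 99 | P0:I, P1:I, P2:M(99), P3:I | bus: BusRdX,Flush
[10] P2: store L0 := 90 | P0:I, P1:I, P2:M(90), P3:I | bus: none
[11] P0: store L1 := 22 | P0:M(22), P1:I, P2:I, P3:I | bus: BusUpgr
[12] P3: load  L0 | P0:I, P1:I, P2:S(90), P3:S(90) | bus: BusRd,Flush
[13] P2: store L1 := 29 | P0:I, P1:I, P2:M(29), P3:I | bus: BusRdX,Flush
[14] P0: store L1 := 30 | P0:M(30), P1:I, P2:I, P3:I | bus: BusRdX,Flush
[15] P0: load  L1 | P0:M(30), P1:I, P2:I, P3:I | bus: none
[16] P0: load  L1 | P0:M(30), P1:I, P2:I, P3:I | bus: none
[17] P1: load  L1 | P0:S(30), P1:S(30), P2:I, P3:I | bus: BusRd,Flush
[18] P2: load  L1 | P0:S(30), P1:S(30), P2:S(30), P3:I | bus: BusRd
[19] P0: load  L1 | P0:S(30), P1:S(30), P2:S(30), P3:I | bus: none
[20] P0: load  L1 | P0:S(30), P1:S(30), P2:S(30), P3:I | bus: none
[21] P1: store L0 := 46 | P0:I, P1:M(46), P2:I, P3:I | bus: BusRdX
[22] P1: store L1 := 85 | P0:I, P1:M(85), P2:I, P3:I | bus: BusUpgr
[23] P3: load  L0 | P0:I, P1:S(46), P2:I, P3:S(46) | bus: BusRd,Flush
[24] P3: load  L1 | P0:I, P1:S(85), P2:I, P3:S(85) | bus: BusRd,Flush

invalidations = 5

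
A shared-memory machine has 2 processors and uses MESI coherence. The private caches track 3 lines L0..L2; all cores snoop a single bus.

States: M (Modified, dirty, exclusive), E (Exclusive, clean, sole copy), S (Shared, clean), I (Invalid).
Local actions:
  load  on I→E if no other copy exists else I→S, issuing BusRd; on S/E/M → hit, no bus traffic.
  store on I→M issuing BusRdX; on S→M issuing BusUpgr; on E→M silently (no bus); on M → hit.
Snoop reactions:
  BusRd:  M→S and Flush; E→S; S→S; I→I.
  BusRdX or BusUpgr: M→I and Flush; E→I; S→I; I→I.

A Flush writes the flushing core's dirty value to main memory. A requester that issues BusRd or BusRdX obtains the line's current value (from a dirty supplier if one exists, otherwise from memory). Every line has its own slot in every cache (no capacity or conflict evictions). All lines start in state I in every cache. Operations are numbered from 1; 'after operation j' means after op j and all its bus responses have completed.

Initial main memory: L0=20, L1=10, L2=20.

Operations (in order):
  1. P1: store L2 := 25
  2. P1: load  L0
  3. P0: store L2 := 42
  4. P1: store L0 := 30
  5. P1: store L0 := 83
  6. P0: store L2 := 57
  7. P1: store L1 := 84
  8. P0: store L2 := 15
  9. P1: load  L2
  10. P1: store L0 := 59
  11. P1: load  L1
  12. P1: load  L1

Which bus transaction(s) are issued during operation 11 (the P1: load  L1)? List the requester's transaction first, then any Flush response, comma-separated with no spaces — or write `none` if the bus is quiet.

bus = none

step 1: P1: store L2 := 25  ⟶  IM  (L2)  txn=BusRdX  M[L2]=20
step 2: P1: load  L0  ⟶  IE  (L0)  txn=BusRd  M[L0]=20
step 3: P0: store L2 := 42  ⟶  MI  (L2)  txn=BusRdX+Flush  M[L2]=25
step 4: P1: store L0 := 30  ⟶  IM  (L0)  txn=∅  M[L0]=20
step 5: P1: store L0 := 83  ⟶  IM  (L0)  txn=∅  M[L0]=20
step 6: P0: store L2 := 57  ⟶  MI  (L2)  txn=∅  M[L2]=25
step 7: P1: store L1 := 84  ⟶  IM  (L1)  txn=BusRdX  M[L1]=10
step 8: P0: store L2 := 15  ⟶  MI  (L2)  txn=∅  M[L2]=25
step 9: P1: load  L2  ⟶  SS  (L2)  txn=BusRd+Flush  M[L2]=15
step 10: P1: store L0 := 59  ⟶  IM  (L0)  txn=∅  M[L0]=20
step 11: P1: load  L1  ⟶  IM  (L1)  txn=∅  M[L1]=10
step 12: P1: load  L1  ⟶  IM  (L1)  txn=∅  M[L1]=10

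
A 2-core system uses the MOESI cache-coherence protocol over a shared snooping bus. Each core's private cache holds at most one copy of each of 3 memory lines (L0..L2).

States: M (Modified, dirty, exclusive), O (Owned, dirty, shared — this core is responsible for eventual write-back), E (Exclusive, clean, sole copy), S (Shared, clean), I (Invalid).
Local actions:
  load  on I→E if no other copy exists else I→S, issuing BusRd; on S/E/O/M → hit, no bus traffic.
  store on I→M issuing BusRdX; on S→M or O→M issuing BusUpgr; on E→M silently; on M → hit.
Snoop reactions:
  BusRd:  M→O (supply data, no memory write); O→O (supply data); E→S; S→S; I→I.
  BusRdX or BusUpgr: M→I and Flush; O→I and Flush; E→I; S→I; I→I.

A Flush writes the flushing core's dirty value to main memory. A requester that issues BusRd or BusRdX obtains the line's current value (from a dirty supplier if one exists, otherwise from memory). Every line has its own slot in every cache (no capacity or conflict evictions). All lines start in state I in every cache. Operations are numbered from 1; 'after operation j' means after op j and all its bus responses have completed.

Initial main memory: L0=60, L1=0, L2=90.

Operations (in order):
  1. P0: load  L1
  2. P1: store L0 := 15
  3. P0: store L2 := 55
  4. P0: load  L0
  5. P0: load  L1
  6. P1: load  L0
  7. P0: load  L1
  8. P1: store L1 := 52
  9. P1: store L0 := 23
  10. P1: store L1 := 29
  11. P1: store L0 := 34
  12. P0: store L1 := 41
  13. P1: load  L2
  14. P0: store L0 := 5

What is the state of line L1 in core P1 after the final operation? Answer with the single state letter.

  op1 P0: load  L1 → E/I on L1; bus BusRd; mem=0
  op2 P1: store L0 := 15 → I/M on L0; bus BusRdX; mem=60
  op3 P0: store L2 := 55 → M/I on L2; bus BusRdX; mem=90
  op4 P0: load  L0 → S/O on L0; bus BusRd; mem=60
  op5 P0: load  L1 → E/I on L1; bus (none); mem=0
  op6 P1: load  L0 → S/O on L0; bus (none); mem=60
  op7 P0: load  L1 → E/I on L1; bus (none); mem=0
  op8 P1: store L1 := 52 → I/M on L1; bus BusRdX; mem=0
  op9 P1: store L0 := 23 → I/M on L0; bus BusUpgr; mem=60
  op10 P1: store L1 := 29 → I/M on L1; bus (none); mem=0
  op11 P1: store L0 := 34 → I/M on L0; bus (none); mem=60
  op12 P0: store L1 := 41 → M/I on L1; bus BusRdX Flush; mem=29
  op13 P1: load  L2 → O/S on L2; bus BusRd; mem=90
  op14 P0: store L0 := 5 → M/I on L0; bus BusRdX Flush; mem=34

state = I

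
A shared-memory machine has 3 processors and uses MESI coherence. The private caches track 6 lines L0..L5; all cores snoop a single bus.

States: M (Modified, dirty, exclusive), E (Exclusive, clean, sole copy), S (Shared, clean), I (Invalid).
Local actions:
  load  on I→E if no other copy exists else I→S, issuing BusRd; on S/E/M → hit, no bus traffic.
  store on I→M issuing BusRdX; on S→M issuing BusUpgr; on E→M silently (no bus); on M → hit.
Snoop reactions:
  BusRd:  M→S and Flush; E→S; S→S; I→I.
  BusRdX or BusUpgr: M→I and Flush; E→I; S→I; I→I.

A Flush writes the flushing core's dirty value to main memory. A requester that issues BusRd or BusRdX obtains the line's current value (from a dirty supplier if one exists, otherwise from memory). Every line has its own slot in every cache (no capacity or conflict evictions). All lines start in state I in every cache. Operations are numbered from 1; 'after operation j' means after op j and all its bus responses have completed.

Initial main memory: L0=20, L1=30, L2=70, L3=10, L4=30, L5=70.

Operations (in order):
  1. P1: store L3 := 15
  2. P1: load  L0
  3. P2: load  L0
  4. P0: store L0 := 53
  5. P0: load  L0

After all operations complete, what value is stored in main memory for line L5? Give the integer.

memory[L5] = 70

1. P1: store L3 := 15  bus=[BusRdX]  L3: P0=I P1=M P2=I  mem[L3]=10
2. P1: load  L0  bus=[BusRd]  L0: P0=I P1=E P2=I  mem[L0]=20
3. P2: load  L0  bus=[BusRd]  L0: P0=I P1=S P2=S  mem[L0]=20
4. P0: store L0 := 53  bus=[BusRdX]  L0: P0=M P1=I P2=I  mem[L0]=20
5. P0: load  L0  bus=[-]  L0: P0=M P1=I P2=I  mem[L0]=20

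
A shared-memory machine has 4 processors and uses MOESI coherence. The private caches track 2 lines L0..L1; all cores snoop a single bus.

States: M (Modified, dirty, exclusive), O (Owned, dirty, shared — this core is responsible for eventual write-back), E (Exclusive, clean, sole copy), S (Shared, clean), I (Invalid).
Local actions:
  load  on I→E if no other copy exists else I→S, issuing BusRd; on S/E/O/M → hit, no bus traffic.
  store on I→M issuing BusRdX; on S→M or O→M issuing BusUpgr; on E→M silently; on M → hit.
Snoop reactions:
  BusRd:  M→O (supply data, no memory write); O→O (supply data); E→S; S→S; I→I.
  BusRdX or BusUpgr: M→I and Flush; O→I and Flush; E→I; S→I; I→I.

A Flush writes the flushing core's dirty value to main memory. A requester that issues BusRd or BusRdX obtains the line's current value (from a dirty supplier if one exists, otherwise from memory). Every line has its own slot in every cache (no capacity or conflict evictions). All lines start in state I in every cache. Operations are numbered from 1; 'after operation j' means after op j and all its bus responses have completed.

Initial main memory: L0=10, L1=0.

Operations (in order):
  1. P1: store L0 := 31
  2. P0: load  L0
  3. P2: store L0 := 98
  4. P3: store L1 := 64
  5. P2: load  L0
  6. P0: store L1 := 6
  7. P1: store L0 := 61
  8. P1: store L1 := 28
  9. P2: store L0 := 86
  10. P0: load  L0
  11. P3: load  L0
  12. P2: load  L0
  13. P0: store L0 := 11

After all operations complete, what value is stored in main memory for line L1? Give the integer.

memory[L1] = 6

[1] P1: store L0 := 31 | P0:I, P1:M(31), P2:I, P3:I | bus: BusRdX
[2] P0: load  L0 | P0:S(31), P1:O(31), P2:I, P3:I | bus: BusRd
[3] P2: store L0 := 98 | P0:I, P1:I, P2:M(98), P3:I | bus: BusRdX,Flush
[4] P3: store L1 := 64 | P0:I, P1:I, P2:I, P3:M(64) | bus: BusRdX
[5] P2: load  L0 | P0:I, P1:I, P2:M(98), P3:I | bus: none
[6] P0: store L1 := 6 | P0:M(6), P1:I, P2:I, P3:I | bus: BusRdX,Flush
[7] P1: store L0 := 61 | P0:I, P1:M(61), P2:I, P3:I | bus: BusRdX,Flush
[8] P1: store L1 := 28 | P0:I, P1:M(28), P2:I, P3:I | bus: BusRdX,Flush
[9] P2: store L0 := 86 | P0:I, P1:I, P2:M(86), P3:I | bus: BusRdX,Flush
[10] P0: load  L0 | P0:S(86), P1:I, P2:O(86), P3:I | bus: BusRd
[11] P3: load  L0 | P0:S(86), P1:I, P2:O(86), P3:S(86) | bus: BusRd
[12] P2: load  L0 | P0:S(86), P1:I, P2:O(86), P3:S(86) | bus: none
[13] P0: store L0 := 11 | P0:M(11), P1:I, P2:I, P3:I | bus: BusUpgr,Flush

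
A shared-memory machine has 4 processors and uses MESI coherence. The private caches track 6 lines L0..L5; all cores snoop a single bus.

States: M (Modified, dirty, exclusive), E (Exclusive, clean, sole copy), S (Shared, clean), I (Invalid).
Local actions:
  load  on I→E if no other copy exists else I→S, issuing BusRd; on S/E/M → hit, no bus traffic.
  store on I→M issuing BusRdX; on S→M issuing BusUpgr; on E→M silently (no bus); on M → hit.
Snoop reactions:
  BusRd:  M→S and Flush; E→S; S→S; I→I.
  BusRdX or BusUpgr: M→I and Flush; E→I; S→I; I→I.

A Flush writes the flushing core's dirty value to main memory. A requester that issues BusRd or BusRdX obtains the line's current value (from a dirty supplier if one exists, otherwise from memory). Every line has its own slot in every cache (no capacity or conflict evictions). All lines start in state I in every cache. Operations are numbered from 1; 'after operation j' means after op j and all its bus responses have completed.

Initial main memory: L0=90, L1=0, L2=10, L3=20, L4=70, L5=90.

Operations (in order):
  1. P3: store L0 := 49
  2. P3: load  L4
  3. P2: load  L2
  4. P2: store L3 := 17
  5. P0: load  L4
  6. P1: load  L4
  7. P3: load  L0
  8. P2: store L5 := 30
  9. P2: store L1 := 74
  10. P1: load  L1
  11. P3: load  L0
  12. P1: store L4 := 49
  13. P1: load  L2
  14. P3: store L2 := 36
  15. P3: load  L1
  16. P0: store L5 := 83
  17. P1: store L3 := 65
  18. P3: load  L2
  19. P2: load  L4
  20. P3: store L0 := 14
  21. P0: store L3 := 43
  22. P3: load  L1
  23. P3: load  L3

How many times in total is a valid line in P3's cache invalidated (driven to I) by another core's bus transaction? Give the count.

step 1: P3: store L0 := 49  ⟶  IIIM  (L0)  txn=BusRdX  M[L0]=90
step 2: P3: load  L4  ⟶  IIIE  (L4)  txn=BusRd  M[L4]=70
step 3: P2: load  L2  ⟶  IIEI  (L2)  txn=BusRd  M[L2]=10
step 4: P2: store L3 := 17  ⟶  IIMI  (L3)  txn=BusRdX  M[L3]=20
step 5: P0: load  L4  ⟶  SIIS  (L4)  txn=BusRd  M[L4]=70
step 6: P1: load  L4  ⟶  SSIS  (L4)  txn=BusRd  M[L4]=70
step 7: P3: load  L0  ⟶  IIIM  (L0)  txn=∅  M[L0]=90
step 8: P2: store L5 := 30  ⟶  IIMI  (L5)  txn=BusRdX  M[L5]=90
step 9: P2: store L1 := 74  ⟶  IIMI  (L1)  txn=BusRdX  M[L1]=0
step 10: P1: load  L1  ⟶  ISSI  (L1)  txn=BusRd+Flush  M[L1]=74
step 11: P3: load  L0  ⟶  IIIM  (L0)  txn=∅  M[L0]=90
step 12: P1: store L4 := 49  ⟶  IMII  (L4)  txn=BusUpgr  M[L4]=70
step 13: P1: load  L2  ⟶  ISSI  (L2)  txn=BusRd  M[L2]=10
step 14: P3: store L2 := 36  ⟶  IIIM  (L2)  txn=BusRdX  M[L2]=10
step 15: P3: load  L1  ⟶  ISSS  (L1)  txn=BusRd  M[L1]=74
step 16: P0: store L5 := 83  ⟶  MIII  (L5)  txn=BusRdX+Flush  M[L5]=30
step 17: P1: store L3 := 65  ⟶  IMII  (L3)  txn=BusRdX+Flush  M[L3]=17
step 18: P3: load  L2  ⟶  IIIM  (L2)  txn=∅  M[L2]=10
step 19: P2: load  L4  ⟶  ISSI  (L4)  txn=BusRd+Flush  M[L4]=49
step 20: P3: store L0 := 14  ⟶  IIIM  (L0)  txn=∅  M[L0]=90
step 21: P0: store L3 := 43  ⟶  MIII  (L3)  txn=BusRdX+Flush  M[L3]=65
step 22: P3: load  L1  ⟶  ISSS  (L1)  txn=∅  M[L1]=74
step 23: P3: load  L3  ⟶  SIIS  (L3)  txn=BusRd+Flush  M[L3]=43

invalidations = 1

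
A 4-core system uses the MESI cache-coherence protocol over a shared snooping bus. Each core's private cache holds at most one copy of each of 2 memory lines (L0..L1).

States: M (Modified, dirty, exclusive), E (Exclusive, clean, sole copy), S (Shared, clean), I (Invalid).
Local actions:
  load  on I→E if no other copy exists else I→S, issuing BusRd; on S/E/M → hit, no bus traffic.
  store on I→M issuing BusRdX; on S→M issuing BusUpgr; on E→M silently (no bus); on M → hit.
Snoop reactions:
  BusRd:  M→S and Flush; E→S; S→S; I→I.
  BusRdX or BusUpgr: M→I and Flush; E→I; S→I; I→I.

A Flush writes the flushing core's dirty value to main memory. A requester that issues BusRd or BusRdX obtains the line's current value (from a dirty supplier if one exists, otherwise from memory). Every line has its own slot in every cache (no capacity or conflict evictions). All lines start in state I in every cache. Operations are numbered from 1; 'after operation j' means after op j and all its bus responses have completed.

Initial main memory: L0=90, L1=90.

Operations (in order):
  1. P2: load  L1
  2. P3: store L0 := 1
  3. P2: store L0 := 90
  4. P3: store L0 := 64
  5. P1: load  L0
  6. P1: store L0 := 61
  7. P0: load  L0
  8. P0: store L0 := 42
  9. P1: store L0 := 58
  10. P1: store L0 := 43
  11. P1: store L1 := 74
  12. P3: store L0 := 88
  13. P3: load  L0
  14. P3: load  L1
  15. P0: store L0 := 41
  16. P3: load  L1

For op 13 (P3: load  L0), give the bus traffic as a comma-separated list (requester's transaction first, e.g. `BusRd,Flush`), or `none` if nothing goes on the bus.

bus = none

  op1 P2: load  L1 → I/I/E/I on L1; bus BusRd; mem=90
  op2 P3: store L0 := 1 → I/I/I/M on L0; bus BusRdX; mem=90
  op3 P2: store L0 := 90 → I/I/M/I on L0; bus BusRdX Flush; mem=1
  op4 P3: store L0 := 64 → I/I/I/M on L0; bus BusRdX Flush; mem=90
  op5 P1: load  L0 → I/S/I/S on L0; bus BusRd Flush; mem=64
  op6 P1: store L0 := 61 → I/M/I/I on L0; bus BusUpgr; mem=64
  op7 P0: load  L0 → S/S/I/I on L0; bus BusRd Flush; mem=61
  op8 P0: store L0 := 42 → M/I/I/I on L0; bus BusUpgr; mem=61
  op9 P1: store L0 := 58 → I/M/I/I on L0; bus BusRdX Flush; mem=42
  op10 P1: store L0 := 43 → I/M/I/I on L0; bus (none); mem=42
  op11 P1: store L1 := 74 → I/M/I/I on L1; bus BusRdX; mem=90
  op12 P3: store L0 := 88 → I/I/I/M on L0; bus BusRdX Flush; mem=43
  op13 P3: load  L0 → I/I/I/M on L0; bus (none); mem=43
  op14 P3: load  L1 → I/S/I/S on L1; bus BusRd Flush; mem=74
  op15 P0: store L0 := 41 → M/I/I/I on L0; bus BusRdX Flush; mem=88
  op16 P3: load  L1 → I/S/I/S on L1; bus (none); mem=74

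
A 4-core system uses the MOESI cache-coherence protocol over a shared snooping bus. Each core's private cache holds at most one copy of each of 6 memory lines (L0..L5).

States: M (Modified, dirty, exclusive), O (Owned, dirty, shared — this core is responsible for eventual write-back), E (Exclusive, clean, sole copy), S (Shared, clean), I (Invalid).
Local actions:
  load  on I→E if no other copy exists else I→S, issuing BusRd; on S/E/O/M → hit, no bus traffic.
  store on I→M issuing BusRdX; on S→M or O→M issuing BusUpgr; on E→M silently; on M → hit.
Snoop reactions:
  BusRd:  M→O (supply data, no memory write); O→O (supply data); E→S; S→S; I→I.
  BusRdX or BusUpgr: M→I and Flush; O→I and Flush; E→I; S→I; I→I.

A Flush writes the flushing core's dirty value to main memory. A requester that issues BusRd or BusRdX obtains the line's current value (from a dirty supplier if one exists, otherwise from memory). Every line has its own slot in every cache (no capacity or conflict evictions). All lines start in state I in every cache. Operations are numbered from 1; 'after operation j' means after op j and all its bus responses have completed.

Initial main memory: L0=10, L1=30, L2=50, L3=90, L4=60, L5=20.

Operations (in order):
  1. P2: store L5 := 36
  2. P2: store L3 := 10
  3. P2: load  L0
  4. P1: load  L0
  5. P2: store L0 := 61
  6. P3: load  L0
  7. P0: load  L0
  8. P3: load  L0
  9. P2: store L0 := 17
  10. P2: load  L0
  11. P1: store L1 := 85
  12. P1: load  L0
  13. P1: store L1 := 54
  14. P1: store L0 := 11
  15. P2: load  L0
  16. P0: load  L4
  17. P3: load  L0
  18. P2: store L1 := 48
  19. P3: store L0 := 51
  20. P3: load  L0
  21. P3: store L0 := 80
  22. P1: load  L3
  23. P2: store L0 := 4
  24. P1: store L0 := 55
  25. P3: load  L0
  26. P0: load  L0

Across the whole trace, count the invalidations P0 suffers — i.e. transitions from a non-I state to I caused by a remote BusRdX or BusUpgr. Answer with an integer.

invalidations = 1

[1] P2: store L5 := 36 | P0:I, P1:I, P2:M(36), P3:I | bus: BusRdX
[2] P2: store L3 := 10 | P0:I, P1:I, P2:M(10), P3:I | bus: BusRdX
[3] P2: load  L0 | P0:I, P1:I, P2:E(10), P3:I | bus: BusRd
[4] P1: load  L0 | P0:I, P1:S(10), P2:S(10), P3:I | bus: BusRd
[5] P2: store L0 := 61 | P0:I, P1:I, P2:M(61), P3:I | bus: BusUpgr
[6] P3: load  L0 | P0:I, P1:I, P2:O(61), P3:S(61) | bus: BusRd
[7] P0: load  L0 | P0:S(61), P1:I, P2:O(61), P3:S(61) | bus: BusRd
[8] P3: load  L0 | P0:S(61), P1:I, P2:O(61), P3:S(61) | bus: none
[9] P2: store L0 := 17 | P0:I, P1:I, P2:M(17), P3:I | bus: BusUpgr
[10] P2: load  L0 | P0:I, P1:I, P2:M(17), P3:I | bus: none
[11] P1: store L1 := 85 | P0:I, P1:M(85), P2:I, P3:I | bus: BusRdX
[12] P1: load  L0 | P0:I, P1:S(17), P2:O(17), P3:I | bus: BusRd
[13] P1: store L1 := 54 | P0:I, P1:M(54), P2:I, P3:I | bus: none
[14] P1: store L0 := 11 | P0:I, P1:M(11), P2:I, P3:I | bus: BusUpgr,Flush
[15] P2: load  L0 | P0:I, P1:O(11), P2:S(11), P3:I | bus: BusRd
[16] P0: load  L4 | P0:E(60), P1:I, P2:I, P3:I | bus: BusRd
[17] P3: load  L0 | P0:I, P1:O(11), P2:S(11), P3:S(11) | bus: BusRd
[18] P2: store L1 := 48 | P0:I, P1:I, P2:M(48), P3:I | bus: BusRdX,Flush
[19] P3: store L0 := 51 | P0:I, P1:I, P2:I, P3:M(51) | bus: BusUpgr,Flush
[20] P3: load  L0 | P0:I, P1:I, P2:I, P3:M(51) | bus: none
[21] P3: store L0 := 80 | P0:I, P1:I, P2:I, P3:M(80) | bus: none
[22] P1: load  L3 | P0:I, P1:S(10), P2:O(10), P3:I | bus: BusRd
[23] P2: store L0 := 4 | P0:I, P1:I, P2:M(4), P3:I | bus: BusRdX,Flush
[24] P1: store L0 := 55 | P0:I, P1:M(55), P2:I, P3:I | bus: BusRdX,Flush
[25] P3: load  L0 | P0:I, P1:O(55), P2:I, P3:S(55) | bus: BusRd
[26] P0: load  L0 | P0:S(55), P1:O(55), P2:I, P3:S(55) | bus: BusRd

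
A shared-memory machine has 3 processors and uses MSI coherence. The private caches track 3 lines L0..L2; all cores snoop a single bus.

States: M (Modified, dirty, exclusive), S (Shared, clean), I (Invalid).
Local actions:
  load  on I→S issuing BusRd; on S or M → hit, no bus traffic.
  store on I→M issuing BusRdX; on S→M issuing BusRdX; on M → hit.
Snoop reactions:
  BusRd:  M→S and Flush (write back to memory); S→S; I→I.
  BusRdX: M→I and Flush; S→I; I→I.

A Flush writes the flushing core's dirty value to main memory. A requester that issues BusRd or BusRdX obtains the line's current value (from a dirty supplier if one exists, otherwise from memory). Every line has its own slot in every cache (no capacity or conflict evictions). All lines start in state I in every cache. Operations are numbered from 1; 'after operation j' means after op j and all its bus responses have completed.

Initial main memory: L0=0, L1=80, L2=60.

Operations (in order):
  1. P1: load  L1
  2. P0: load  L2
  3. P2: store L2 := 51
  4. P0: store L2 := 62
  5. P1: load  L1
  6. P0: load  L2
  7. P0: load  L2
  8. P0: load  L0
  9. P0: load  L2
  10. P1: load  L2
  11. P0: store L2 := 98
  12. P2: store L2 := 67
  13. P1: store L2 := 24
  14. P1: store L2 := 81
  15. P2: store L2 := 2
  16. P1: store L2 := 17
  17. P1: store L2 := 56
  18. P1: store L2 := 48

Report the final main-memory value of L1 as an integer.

1. P1: load  L1  bus=[BusRd]  L1: P0=I P1=S P2=I  mem[L1]=80
2. P0: load  L2  bus=[BusRd]  L2: P0=S P1=I P2=I  mem[L2]=60
3. P2: store L2 := 51  bus=[BusRdX]  L2: P0=I P1=I P2=M  mem[L2]=60
4. P0: store L2 := 62  bus=[BusRdX,Flush]  L2: P0=M P1=I P2=I  mem[L2]=51
5. P1: load  L1  bus=[-]  L1: P0=I P1=S P2=I  mem[L1]=80
6. P0: load  L2  bus=[-]  L2: P0=M P1=I P2=I  mem[L2]=51
7. P0: load  L2  bus=[-]  L2: P0=M P1=I P2=I  mem[L2]=51
8. P0: load  L0  bus=[BusRd]  L0: P0=S P1=I P2=I  mem[L0]=0
9. P0: load  L2  bus=[-]  L2: P0=M P1=I P2=I  mem[L2]=51
10. P1: load  L2  bus=[BusRd,Flush]  L2: P0=S P1=S P2=I  mem[L2]=62
11. P0: store L2 := 98  bus=[BusRdX]  L2: P0=M P1=I P2=I  mem[L2]=62
12. P2: store L2 := 67  bus=[BusRdX,Flush]  L2: P0=I P1=I P2=M  mem[L2]=98
13. P1: store L2 := 24  bus=[BusRdX,Flush]  L2: P0=I P1=M P2=I  mem[L2]=67
14. P1: store L2 := 81  bus=[-]  L2: P0=I P1=M P2=I  mem[L2]=67
15. P2: store L2 := 2  bus=[BusRdX,Flush]  L2: P0=I P1=I P2=M  mem[L2]=81
16. P1: store L2 := 17  bus=[BusRdX,Flush]  L2: P0=I P1=M P2=I  mem[L2]=2
17. P1: store L2 := 56  bus=[-]  L2: P0=I P1=M P2=I  mem[L2]=2
18. P1: store L2 := 48  bus=[-]  L2: P0=I P1=M P2=I  mem[L2]=2

memory[L1] = 80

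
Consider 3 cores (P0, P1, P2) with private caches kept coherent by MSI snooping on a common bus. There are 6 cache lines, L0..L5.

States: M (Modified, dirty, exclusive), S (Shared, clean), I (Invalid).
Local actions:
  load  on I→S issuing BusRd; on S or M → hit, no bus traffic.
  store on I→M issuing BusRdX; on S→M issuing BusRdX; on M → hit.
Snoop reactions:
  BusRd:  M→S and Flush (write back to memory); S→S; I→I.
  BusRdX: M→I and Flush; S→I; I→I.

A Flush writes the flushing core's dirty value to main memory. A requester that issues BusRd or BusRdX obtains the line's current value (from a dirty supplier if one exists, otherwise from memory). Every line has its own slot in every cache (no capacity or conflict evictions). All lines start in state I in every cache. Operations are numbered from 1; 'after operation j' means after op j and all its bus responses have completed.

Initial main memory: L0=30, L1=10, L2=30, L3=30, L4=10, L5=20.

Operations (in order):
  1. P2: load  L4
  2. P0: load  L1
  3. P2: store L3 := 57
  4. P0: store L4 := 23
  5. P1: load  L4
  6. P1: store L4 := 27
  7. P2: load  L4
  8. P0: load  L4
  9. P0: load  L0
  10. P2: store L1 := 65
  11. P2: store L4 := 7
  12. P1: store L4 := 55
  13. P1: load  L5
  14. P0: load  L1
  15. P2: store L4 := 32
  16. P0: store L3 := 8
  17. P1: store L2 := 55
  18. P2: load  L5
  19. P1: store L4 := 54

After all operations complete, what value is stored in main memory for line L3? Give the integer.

step 1: P2: load  L4  ⟶  IIS  (L4)  txn=BusRd  M[L4]=10
step 2: P0: load  L1  ⟶  SII  (L1)  txn=BusRd  M[L1]=10
step 3: P2: store L3 := 57  ⟶  IIM  (L3)  txn=BusRdX  M[L3]=30
step 4: P0: store L4 := 23  ⟶  MII  (L4)  txn=BusRdX  M[L4]=10
step 5: P1: load  L4  ⟶  SSI  (L4)  txn=BusRd+Flush  M[L4]=23
step 6: P1: store L4 := 27  ⟶  IMI  (L4)  txn=BusRdX  M[L4]=23
step 7: P2: load  L4  ⟶  ISS  (L4)  txn=BusRd+Flush  M[L4]=27
step 8: P0: load  L4  ⟶  SSS  (L4)  txn=BusRd  M[L4]=27
step 9: P0: load  L0  ⟶  SII  (L0)  txn=BusRd  M[L0]=30
step 10: P2: store L1 := 65  ⟶  IIM  (L1)  txn=BusRdX  M[L1]=10
step 11: P2: store L4 := 7  ⟶  IIM  (L4)  txn=BusRdX  M[L4]=27
step 12: P1: store L4 := 55  ⟶  IMI  (L4)  txn=BusRdX+Flush  M[L4]=7
step 13: P1: load  L5  ⟶  ISI  (L5)  txn=BusRd  M[L5]=20
step 14: P0: load  L1  ⟶  SIS  (L1)  txn=BusRd+Flush  M[L1]=65
step 15: P2: store L4 := 32  ⟶  IIM  (L4)  txn=BusRdX+Flush  M[L4]=55
step 16: P0: store L3 := 8  ⟶  MII  (L3)  txn=BusRdX+Flush  M[L3]=57
step 17: P1: store L2 := 55  ⟶  IMI  (L2)  txn=BusRdX  M[L2]=30
step 18: P2: load  L5  ⟶  ISS  (L5)  txn=BusRd  M[L5]=20
step 19: P1: store L4 := 54  ⟶  IMI  (L4)  txn=BusRdX+Flush  M[L4]=32

memory[L3] = 57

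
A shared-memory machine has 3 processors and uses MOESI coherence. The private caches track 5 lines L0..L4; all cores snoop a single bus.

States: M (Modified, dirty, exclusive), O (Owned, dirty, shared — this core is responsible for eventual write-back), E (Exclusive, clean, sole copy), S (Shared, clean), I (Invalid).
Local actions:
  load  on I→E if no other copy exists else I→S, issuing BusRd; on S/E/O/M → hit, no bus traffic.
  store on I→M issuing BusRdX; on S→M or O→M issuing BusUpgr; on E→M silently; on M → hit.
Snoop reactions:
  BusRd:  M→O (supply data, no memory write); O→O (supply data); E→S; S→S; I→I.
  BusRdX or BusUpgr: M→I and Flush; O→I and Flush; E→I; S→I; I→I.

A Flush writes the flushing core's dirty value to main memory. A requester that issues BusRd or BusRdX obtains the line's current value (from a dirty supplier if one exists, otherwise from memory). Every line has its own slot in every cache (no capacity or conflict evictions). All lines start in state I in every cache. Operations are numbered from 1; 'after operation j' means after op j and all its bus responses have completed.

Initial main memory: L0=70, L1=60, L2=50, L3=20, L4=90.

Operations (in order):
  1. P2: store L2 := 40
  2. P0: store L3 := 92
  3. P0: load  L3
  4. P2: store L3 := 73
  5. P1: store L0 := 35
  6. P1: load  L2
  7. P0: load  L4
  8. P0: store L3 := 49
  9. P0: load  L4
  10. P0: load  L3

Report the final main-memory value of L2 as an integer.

  op1 P2: store L2 := 40 → I/I/M on L2; bus BusRdX; mem=50
  op2 P0: store L3 := 92 → M/I/I on L3; bus BusRdX; mem=20
  op3 P0: load  L3 → M/I/I on L3; bus (none); mem=20
  op4 P2: store L3 := 73 → I/I/M on L3; bus BusRdX Flush; mem=92
  op5 P1: store L0 := 35 → I/M/I on L0; bus BusRdX; mem=70
  op6 P1: load  L2 → I/S/O on L2; bus BusRd; mem=50
  op7 P0: load  L4 → E/I/I on L4; bus BusRd; mem=90
  op8 P0: store L3 := 49 → M/I/I on L3; bus BusRdX Flush; mem=73
  op9 P0: load  L4 → E/I/I on L4; bus (none); mem=90
  op10 P0: load  L3 → M/I/I on L3; bus (none); mem=73

memory[L2] = 50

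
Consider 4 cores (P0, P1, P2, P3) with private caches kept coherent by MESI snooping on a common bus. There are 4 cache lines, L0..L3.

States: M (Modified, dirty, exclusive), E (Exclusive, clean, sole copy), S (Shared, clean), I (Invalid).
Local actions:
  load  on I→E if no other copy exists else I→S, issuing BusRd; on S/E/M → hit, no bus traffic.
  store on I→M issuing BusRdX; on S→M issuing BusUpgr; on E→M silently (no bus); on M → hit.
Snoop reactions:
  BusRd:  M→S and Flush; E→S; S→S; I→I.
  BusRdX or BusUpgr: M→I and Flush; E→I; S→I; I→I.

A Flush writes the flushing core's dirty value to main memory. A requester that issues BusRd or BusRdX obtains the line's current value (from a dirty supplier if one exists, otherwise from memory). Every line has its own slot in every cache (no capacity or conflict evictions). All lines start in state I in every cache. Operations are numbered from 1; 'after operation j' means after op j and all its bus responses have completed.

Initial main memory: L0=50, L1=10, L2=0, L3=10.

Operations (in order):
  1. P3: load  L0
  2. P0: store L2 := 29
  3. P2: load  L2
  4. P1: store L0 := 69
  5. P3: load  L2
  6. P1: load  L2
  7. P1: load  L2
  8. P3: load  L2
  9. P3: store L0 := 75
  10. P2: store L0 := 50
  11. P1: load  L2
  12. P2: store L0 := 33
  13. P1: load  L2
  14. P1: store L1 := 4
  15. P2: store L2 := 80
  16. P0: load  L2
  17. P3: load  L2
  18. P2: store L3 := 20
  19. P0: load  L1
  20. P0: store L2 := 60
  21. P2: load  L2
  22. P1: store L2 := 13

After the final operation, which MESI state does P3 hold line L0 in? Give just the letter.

state = I

1. P3: load  L0  bus=[BusRd]  L0: P0=I P1=I P2=I P3=E  mem[L0]=50
2. P0: store L2 := 29  bus=[BusRdX]  L2: P0=M P1=I P2=I P3=I  mem[L2]=0
3. P2: load  L2  bus=[BusRd,Flush]  L2: P0=S P1=I P2=S P3=I  mem[L2]=29
4. P1: store L0 := 69  bus=[BusRdX]  L0: P0=I P1=M P2=I P3=I  mem[L0]=50
5. P3: load  L2  bus=[BusRd]  L2: P0=S P1=I P2=S P3=S  mem[L2]=29
6. P1: load  L2  bus=[BusRd]  L2: P0=S P1=S P2=S P3=S  mem[L2]=29
7. P1: load  L2  bus=[-]  L2: P0=S P1=S P2=S P3=S  mem[L2]=29
8. P3: load  L2  bus=[-]  L2: P0=S P1=S P2=S P3=S  mem[L2]=29
9. P3: store L0 := 75  bus=[BusRdX,Flush]  L0: P0=I P1=I P2=I P3=M  mem[L0]=69
10. P2: store L0 := 50  bus=[BusRdX,Flush]  L0: P0=I P1=I P2=M P3=I  mem[L0]=75
11. P1: load  L2  bus=[-]  L2: P0=S P1=S P2=S P3=S  mem[L2]=29
12. P2: store L0 := 33  bus=[-]  L0: P0=I P1=I P2=M P3=I  mem[L0]=75
13. P1: load  L2  bus=[-]  L2: P0=S P1=S P2=S P3=S  mem[L2]=29
14. P1: store L1 := 4  bus=[BusRdX]  L1: P0=I P1=M P2=I P3=I  mem[L1]=10
15. P2: store L2 := 80  bus=[BusUpgr]  L2: P0=I P1=I P2=M P3=I  mem[L2]=29
16. P0: load  L2  bus=[BusRd,Flush]  L2: P0=S P1=I P2=S P3=I  mem[L2]=80
17. P3: load  L2  bus=[BusRd]  L2: P0=S P1=I P2=S P3=S  mem[L2]=80
18. P2: store L3 := 20  bus=[BusRdX]  L3: P0=I P1=I P2=M P3=I  mem[L3]=10
19. P0: load  L1  bus=[BusRd,Flush]  L1: P0=S P1=S P2=I P3=I  mem[L1]=4
20. P0: store L2 := 60  bus=[BusUpgr]  L2: P0=M P1=I P2=I P3=I  mem[L2]=80
21. P2: load  L2  bus=[BusRd,Flush]  L2: P0=S P1=I P2=S P3=I  mem[L2]=60
22. P1: store L2 := 13  bus=[BusRdX]  L2: P0=I P1=M P2=I P3=I  mem[L2]=60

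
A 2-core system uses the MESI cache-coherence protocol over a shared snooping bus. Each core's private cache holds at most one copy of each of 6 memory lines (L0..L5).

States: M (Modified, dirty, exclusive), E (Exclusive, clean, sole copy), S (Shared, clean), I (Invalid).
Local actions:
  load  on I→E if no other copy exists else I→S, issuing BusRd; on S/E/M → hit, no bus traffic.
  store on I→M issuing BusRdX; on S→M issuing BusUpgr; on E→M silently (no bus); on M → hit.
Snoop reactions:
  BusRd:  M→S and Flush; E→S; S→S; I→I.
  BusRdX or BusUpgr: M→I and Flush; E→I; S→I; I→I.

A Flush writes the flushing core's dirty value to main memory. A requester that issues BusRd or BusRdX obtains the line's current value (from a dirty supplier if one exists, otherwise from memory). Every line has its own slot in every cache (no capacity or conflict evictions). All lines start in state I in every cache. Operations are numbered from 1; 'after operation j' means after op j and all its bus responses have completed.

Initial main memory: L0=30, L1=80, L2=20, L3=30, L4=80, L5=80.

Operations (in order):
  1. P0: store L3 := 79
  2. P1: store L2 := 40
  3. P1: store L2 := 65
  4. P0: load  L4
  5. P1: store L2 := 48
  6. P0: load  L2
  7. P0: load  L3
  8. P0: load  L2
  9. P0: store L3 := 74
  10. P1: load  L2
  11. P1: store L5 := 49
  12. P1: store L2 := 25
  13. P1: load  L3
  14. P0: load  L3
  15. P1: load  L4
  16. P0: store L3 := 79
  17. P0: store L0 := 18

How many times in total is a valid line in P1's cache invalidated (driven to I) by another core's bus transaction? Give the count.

invalidations = 1

[1] P0: store L3 := 79 | P0:M(79), P1:I | bus: BusRdX
[2] P1: store L2 := 40 | P0:I, P1:M(40) | bus: BusRdX
[3] P1: store L2 := 65 | P0:I, P1:M(65) | bus: none
[4] P0: load  L4 | P0:E(80), P1:I | bus: BusRd
[5] P1: store L2 := 48 | P0:I, P1:M(48) | bus: none
[6] P0: load  L2 | P0:S(48), P1:S(48) | bus: BusRd,Flush
[7] P0: load  L3 | P0:M(79), P1:I | bus: none
[8] P0: load  L2 | P0:S(48), P1:S(48) | bus: none
[9] P0: store L3 := 74 | P0:M(74), P1:I | bus: none
[10] P1: load  L2 | P0:S(48), P1:S(48) | bus: none
[11] P1: store L5 := 49 | P0:I, P1:M(49) | bus: BusRdX
[12] P1: store L2 := 25 | P0:I, P1:M(25) | bus: BusUpgr
[13] P1: load  L3 | P0:S(74), P1:S(74) | bus: BusRd,Flush
[14] P0: load  L3 | P0:S(74), P1:S(74) | bus: none
[15] P1: load  L4 | P0:S(80), P1:S(80) | bus: BusRd
[16] P0: store L3 := 79 | P0:M(79), P1:I | bus: BusUpgr
[17] P0: store L0 := 18 | P0:M(18), P1:I | bus: BusRdX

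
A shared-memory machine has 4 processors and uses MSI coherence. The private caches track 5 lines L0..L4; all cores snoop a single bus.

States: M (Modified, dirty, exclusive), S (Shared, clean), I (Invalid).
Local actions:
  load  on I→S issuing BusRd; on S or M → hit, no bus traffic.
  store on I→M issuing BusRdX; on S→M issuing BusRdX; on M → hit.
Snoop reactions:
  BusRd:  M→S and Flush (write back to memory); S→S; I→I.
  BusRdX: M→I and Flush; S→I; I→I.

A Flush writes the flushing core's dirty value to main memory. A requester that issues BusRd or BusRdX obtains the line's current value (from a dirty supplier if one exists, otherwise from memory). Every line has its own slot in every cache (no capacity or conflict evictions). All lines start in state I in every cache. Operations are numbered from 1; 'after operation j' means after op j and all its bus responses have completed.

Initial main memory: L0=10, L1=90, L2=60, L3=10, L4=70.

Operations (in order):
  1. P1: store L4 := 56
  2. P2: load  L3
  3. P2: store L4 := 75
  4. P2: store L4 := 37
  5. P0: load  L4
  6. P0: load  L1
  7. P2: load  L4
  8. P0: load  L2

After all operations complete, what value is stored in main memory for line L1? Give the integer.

  op1 P1: store L4 := 56 → I/M/I/I on L4; bus BusRdX; mem=70
  op2 P2: load  L3 → I/I/S/I on L3; bus BusRd; mem=10
  op3 P2: store L4 := 75 → I/I/M/I on L4; bus BusRdX Flush; mem=56
  op4 P2: store L4 := 37 → I/I/M/I on L4; bus (none); mem=56
  op5 P0: load  L4 → S/I/S/I on L4; bus BusRd Flush; mem=37
  op6 P0: load  L1 → S/I/I/I on L1; bus BusRd; mem=90
  op7 P2: load  L4 → S/I/S/I on L4; bus (none); mem=37
  op8 P0: load  L2 → S/I/I/I on L2; bus BusRd; mem=60

memory[L1] = 90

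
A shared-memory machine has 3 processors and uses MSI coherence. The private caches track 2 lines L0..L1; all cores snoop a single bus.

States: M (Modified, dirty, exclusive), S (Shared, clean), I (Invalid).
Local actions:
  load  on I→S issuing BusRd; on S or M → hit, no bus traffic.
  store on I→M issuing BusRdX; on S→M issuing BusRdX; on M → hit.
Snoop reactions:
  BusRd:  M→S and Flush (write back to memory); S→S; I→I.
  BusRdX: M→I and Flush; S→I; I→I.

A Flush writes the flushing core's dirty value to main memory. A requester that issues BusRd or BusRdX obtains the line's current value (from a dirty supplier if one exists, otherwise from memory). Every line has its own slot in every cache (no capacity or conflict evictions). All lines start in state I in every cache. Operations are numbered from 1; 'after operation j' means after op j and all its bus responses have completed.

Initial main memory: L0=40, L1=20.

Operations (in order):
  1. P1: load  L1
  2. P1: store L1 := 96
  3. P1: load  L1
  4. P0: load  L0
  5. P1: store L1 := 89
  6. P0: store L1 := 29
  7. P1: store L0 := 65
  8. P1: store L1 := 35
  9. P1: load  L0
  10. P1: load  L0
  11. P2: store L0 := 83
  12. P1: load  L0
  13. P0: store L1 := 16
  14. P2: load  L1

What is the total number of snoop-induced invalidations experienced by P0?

1. P1: load  L1  bus=[BusRd]  L1: P0=I P1=S P2=I  mem[L1]=20
2. P1: store L1 := 96  bus=[BusRdX]  L1: P0=I P1=M P2=I  mem[L1]=20
3. P1: load  L1  bus=[-]  L1: P0=I P1=M P2=I  mem[L1]=20
4. P0: load  L0  bus=[BusRd]  L0: P0=S P1=I P2=I  mem[L0]=40
5. P1: store L1 := 89  bus=[-]  L1: P0=I P1=M P2=I  mem[L1]=20
6. P0: store L1 := 29  bus=[BusRdX,Flush]  L1: P0=M P1=I P2=I  mem[L1]=89
7. P1: store L0 := 65  bus=[BusRdX]  L0: P0=I P1=M P2=I  mem[L0]=40
8. P1: store L1 := 35  bus=[BusRdX,Flush]  L1: P0=I P1=M P2=I  mem[L1]=29
9. P1: load  L0  bus=[-]  L0: P0=I P1=M P2=I  mem[L0]=40
10. P1: load  L0  bus=[-]  L0: P0=I P1=M P2=I  mem[L0]=40
11. P2: store L0 := 83  bus=[BusRdX,Flush]  L0: P0=I P1=I P2=M  mem[L0]=65
12. P1: load  L0  bus=[BusRd,Flush]  L0: P0=I P1=S P2=S  mem[L0]=83
13. P0: store L1 := 16  bus=[BusRdX,Flush]  L1: P0=M P1=I P2=I  mem[L1]=35
14. P2: load  L1  bus=[BusRd,Flush]  L1: P0=S P1=I P2=S  mem[L1]=16

invalidations = 2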